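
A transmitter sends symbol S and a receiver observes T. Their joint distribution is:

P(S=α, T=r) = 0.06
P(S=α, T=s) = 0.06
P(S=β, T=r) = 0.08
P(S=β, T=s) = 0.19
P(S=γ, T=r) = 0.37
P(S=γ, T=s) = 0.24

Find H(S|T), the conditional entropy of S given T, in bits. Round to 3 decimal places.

Chain rule: H(S|T) = H(S,T) − H(T).
Marginals: p(S) = (0.1200, 0.2700, 0.6100), p(T) = (0.5100, 0.4900).
H(S,T) = 2.2587 bits; H(T) = 0.9997 bits.
H(S|T) = 2.2587 − 0.9997 = 1.259 bits.

1.259 bits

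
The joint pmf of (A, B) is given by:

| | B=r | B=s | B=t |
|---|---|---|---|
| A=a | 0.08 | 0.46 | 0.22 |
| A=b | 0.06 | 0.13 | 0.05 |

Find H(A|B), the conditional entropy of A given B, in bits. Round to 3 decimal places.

Marginals: p(A) = (0.7600, 0.2400), p(B) = (0.1400, 0.5900, 0.2700).
H(A|B) = Σ p(B) · H(A|B=·).
  B=r: p=0.1400, H(A|B=r) = 0.9852
  B=s: p=0.5900, H(A|B=s) = 0.7608
  B=t: p=0.2700, H(A|B=t) = 0.6913
Weighted sum = 0.773 bits.

0.773 bits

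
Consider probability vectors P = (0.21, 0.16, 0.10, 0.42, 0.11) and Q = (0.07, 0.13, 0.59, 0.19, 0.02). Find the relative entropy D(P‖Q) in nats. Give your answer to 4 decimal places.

0.6071 nats

D(P‖Q) = Σ p·ln(p/q).
  0.21·ln(0.21/0.07) = 0.23071
  0.16·ln(0.16/0.13) = 0.03322
  0.10·ln(0.10/0.59) = -0.17750
  0.42·ln(0.42/0.19) = 0.33316
  0.11·ln(0.11/0.02) = 0.18752
D(P‖Q) = 0.6071 nats.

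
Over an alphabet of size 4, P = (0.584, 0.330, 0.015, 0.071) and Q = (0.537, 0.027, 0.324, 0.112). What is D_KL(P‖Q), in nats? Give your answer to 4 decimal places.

0.7966 nats

D(P‖Q) = Σ p·ln(p/q).
  0.584·ln(0.584/0.537) = 0.04900
  0.330·ln(0.330/0.027) = 0.82607
  0.015·ln(0.015/0.324) = -0.04609
  0.071·ln(0.071/0.112) = -0.03236
D(P‖Q) = 0.7966 nats.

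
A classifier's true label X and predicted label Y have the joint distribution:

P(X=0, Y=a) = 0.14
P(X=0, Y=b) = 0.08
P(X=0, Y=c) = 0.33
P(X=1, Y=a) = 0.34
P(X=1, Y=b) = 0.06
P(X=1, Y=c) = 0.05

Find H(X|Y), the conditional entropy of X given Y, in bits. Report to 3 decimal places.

0.769 bits

Chain rule: H(X|Y) = H(X,Y) − H(Y).
Marginals: p(X) = (0.5500, 0.4500), p(Y) = (0.4800, 0.1400, 0.3800).
H(X,Y) = 2.2052 bits; H(Y) = 1.4358 bits.
H(X|Y) = 2.2052 − 1.4358 = 0.769 bits.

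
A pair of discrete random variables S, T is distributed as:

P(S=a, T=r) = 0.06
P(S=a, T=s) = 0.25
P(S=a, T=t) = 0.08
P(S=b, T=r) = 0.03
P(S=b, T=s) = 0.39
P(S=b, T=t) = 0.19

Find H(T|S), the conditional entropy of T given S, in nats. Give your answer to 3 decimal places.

Marginals: p(S) = (0.3900, 0.6100), p(T) = (0.0900, 0.6400, 0.2700).
H(T|S) = Σ p(S) · H(T|S=·).
  S=a: p=0.3900, H(T|S=a) = 0.8980
  S=b: p=0.6100, H(T|S=b) = 0.7974
Weighted sum = 0.837 nats.

0.837 nats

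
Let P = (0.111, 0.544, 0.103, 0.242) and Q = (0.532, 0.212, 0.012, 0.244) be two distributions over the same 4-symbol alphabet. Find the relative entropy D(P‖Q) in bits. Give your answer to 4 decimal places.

0.8052 bits

D(P‖Q) = Σ p·log₂(p/q).
  0.111·log₂(0.111/0.532) = -0.25096
  0.544·log₂(0.544/0.212) = 0.73959
  0.103·log₂(0.103/0.012) = 0.31946
  0.242·log₂(0.242/0.244) = -0.00287
D(P‖Q) = 0.8052 bits.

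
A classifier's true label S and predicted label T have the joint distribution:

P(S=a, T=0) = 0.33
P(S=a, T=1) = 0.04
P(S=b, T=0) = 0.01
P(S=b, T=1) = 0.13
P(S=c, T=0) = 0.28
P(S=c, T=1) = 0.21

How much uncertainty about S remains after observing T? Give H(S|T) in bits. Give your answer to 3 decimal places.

1.192 bits

Marginals: p(S) = (0.3700, 0.1400, 0.4900), p(T) = (0.6200, 0.3800).
H(S|T) = Σ p(T) · H(S|T=·).
  T=0: p=0.6200, H(S|T=0) = 1.0982
  T=1: p=0.3800, H(S|T=1) = 1.3441
Weighted sum = 1.192 bits.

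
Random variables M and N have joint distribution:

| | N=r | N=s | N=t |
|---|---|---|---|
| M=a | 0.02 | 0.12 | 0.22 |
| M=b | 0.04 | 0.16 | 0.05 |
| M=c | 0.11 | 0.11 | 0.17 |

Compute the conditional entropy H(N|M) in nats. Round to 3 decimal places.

0.943 nats

Marginals: p(M) = (0.3600, 0.2500, 0.3900), p(N) = (0.1700, 0.3900, 0.4400).
H(N|M) = Σ p(M) · H(N|M=·).
  M=a: p=0.3600, H(N|M=a) = 0.8277
  M=b: p=0.2500, H(N|M=b) = 0.9007
  M=c: p=0.3900, H(N|M=c) = 1.0759
Weighted sum = 0.943 nats.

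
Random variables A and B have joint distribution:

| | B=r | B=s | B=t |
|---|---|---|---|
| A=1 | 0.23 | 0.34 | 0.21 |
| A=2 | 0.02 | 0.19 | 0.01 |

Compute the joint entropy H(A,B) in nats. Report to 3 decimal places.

H(A,B) = −Σ p(x,y)·ln p(x,y) over all 6 cells.
  cell (1,r): −0.23·ln0.23 = 0.3380
  cell (1,s): −0.34·ln0.34 = 0.3668
  cell (1,t): −0.21·ln0.21 = 0.3277
  cell (2,r): −0.02·ln0.02 = 0.0782
  cell (2,s): −0.19·ln0.19 = 0.3155
  cell (2,t): −0.01·ln0.01 = 0.0461
Sum = 1.472 nats.

1.472 nats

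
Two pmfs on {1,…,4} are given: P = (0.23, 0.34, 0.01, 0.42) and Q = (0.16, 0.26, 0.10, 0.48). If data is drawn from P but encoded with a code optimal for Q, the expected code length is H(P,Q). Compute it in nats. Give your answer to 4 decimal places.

H(P,Q) = −Σ p·ln q.
  −0.23·ln(0.16) = 0.42149
  −0.34·ln(0.26) = 0.45801
  −0.01·ln(0.10) = 0.02303
  −0.42·ln(0.48) = 0.30827
H(P,Q) = 1.2108 nats.

1.2108 nats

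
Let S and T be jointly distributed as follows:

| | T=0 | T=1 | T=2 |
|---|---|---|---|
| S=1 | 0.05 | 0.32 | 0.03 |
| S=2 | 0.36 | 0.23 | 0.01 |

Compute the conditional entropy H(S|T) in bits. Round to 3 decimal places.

0.791 bits

Marginals: p(S) = (0.4000, 0.6000), p(T) = (0.4100, 0.5500, 0.0400).
H(S|T) = Σ p(T) · H(S|T=·).
  T=0: p=0.4100, H(S|T=0) = 0.5349
  T=1: p=0.5500, H(S|T=1) = 0.9806
  T=2: p=0.0400, H(S|T=2) = 0.8113
Weighted sum = 0.791 bits.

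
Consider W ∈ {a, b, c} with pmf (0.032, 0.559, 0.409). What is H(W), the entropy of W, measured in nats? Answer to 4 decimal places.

H(W) = −Σ p·ln p.
  −(0.032)·ln(0.032) = 0.11014
  −(0.559)·ln(0.559) = 0.32512
  −(0.409)·ln(0.409) = 0.36566
Sum: 0.11014 + 0.32512 + 0.36566 = 0.8009 nats.

0.8009 nats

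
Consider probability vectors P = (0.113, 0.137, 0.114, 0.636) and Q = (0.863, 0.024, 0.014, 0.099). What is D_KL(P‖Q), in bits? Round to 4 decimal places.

D(P‖Q) = Σ p·log₂(p/q).
  0.113·log₂(0.113/0.863) = -0.33143
  0.137·log₂(0.137/0.024) = 0.34429
  0.114·log₂(0.114/0.014) = 0.34491
  0.636·log₂(0.636/0.099) = 1.70672
D(P‖Q) = 2.0645 bits.

2.0645 bits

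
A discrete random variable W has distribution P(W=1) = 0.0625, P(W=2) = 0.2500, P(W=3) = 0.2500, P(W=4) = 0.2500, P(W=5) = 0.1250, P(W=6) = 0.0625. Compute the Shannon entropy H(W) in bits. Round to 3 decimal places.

2.375 bits

H(W) = −Σ p·log₂ p.
  −(0.0625)·log₂(0.0625) = 0.2500
  −(0.2500)·log₂(0.2500) = 0.5000
  −(0.2500)·log₂(0.2500) = 0.5000
  −(0.2500)·log₂(0.2500) = 0.5000
  −(0.1250)·log₂(0.1250) = 0.3750
  −(0.0625)·log₂(0.0625) = 0.2500
Sum: 0.2500 + 0.5000 + 0.5000 + 0.5000 + 0.3750 + 0.2500 = 2.375 bits.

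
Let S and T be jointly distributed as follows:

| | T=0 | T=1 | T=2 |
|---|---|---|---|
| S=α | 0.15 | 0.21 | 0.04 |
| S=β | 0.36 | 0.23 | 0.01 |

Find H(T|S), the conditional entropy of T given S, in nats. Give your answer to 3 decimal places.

Marginals: p(S) = (0.4000, 0.6000), p(T) = (0.5100, 0.4400, 0.0500).
H(T|S) = Σ p(S) · H(T|S=·).
  S=α: p=0.4000, H(T|S=α) = 0.9364
  S=β: p=0.6000, H(T|S=β) = 0.7423
Weighted sum = 0.820 nats.

0.820 nats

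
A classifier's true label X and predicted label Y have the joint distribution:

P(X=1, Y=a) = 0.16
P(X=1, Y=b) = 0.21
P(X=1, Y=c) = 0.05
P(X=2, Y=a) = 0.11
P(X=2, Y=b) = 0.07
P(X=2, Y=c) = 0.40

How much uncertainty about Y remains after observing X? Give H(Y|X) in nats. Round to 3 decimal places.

Marginals: p(X) = (0.4200, 0.5800), p(Y) = (0.2700, 0.2800, 0.4500).
H(Y|X) = Σ p(X) · H(Y|X=·).
  X=1: p=0.4200, H(Y|X=1) = 0.9676
  X=2: p=0.5800, H(Y|X=2) = 0.8268
Weighted sum = 0.886 nats.

0.886 nats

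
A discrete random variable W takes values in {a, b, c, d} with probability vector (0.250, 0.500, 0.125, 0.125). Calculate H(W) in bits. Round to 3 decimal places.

H(W) = −Σ p·log₂ p.
  −(0.250)·log₂(0.250) = 0.5000
  −(0.500)·log₂(0.500) = 0.5000
  −(0.125)·log₂(0.125) = 0.3750
  −(0.125)·log₂(0.125) = 0.3750
Sum: 0.5000 + 0.5000 + 0.3750 + 0.3750 = 1.750 bits.

1.750 bits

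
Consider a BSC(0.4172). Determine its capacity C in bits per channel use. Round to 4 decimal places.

0.0199 bits

Binary symmetric channel: C = 1 − h₂(ε) where h₂ is the binary entropy function.
h₂(0.4172) = −0.4172·log₂0.4172 − 0.5828·log₂0.5828 = 0.9801.
C = 1 − 0.9801 = 0.0199 bits per channel use.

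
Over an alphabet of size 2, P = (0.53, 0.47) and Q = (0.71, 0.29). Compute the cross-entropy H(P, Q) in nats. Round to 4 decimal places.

0.7633 nats

H(P,Q) = −Σ p·ln q.
  −0.53·ln(0.71) = 0.18152
  −0.47·ln(0.29) = 0.58180
H(P,Q) = 0.7633 nats.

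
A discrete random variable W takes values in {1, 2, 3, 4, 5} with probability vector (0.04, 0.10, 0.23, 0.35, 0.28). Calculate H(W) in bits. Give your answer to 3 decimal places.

H(W) = −Σ p·log₂ p.
  −(0.04)·log₂(0.04) = 0.1858
  −(0.10)·log₂(0.10) = 0.3322
  −(0.23)·log₂(0.23) = 0.4877
  −(0.35)·log₂(0.35) = 0.5301
  −(0.28)·log₂(0.28) = 0.5142
Sum: 0.1858 + 0.3322 + 0.4877 + 0.5301 + 0.5142 = 2.050 bits.

2.050 bits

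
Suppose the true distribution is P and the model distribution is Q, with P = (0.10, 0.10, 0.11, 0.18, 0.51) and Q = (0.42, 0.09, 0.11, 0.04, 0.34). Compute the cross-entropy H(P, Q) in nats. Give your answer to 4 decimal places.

1.6999 nats

H(P,Q) = −Σ p·ln q.
  −0.10·ln(0.42) = 0.08675
  −0.10·ln(0.09) = 0.24079
  −0.11·ln(0.11) = 0.24280
  −0.18·ln(0.04) = 0.57940
  −0.51·ln(0.34) = 0.55019
H(P,Q) = 1.6999 nats.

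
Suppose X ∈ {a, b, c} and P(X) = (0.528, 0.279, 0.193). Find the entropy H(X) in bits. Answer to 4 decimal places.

H(X) = −Σ p·log₂ p.
  −(0.528)·log₂(0.528) = 0.48649
  −(0.279)·log₂(0.279) = 0.51382
  −(0.193)·log₂(0.193) = 0.45805
Sum: 0.48649 + 0.51382 + 0.45805 = 1.4584 bits.

1.4584 bits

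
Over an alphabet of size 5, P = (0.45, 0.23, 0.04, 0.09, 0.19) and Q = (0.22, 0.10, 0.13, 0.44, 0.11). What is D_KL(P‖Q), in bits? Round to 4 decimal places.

0.6167 bits

D(P‖Q) = Σ p·log₂(p/q).
  0.45·log₂(0.45/0.22) = 0.46459
  0.23·log₂(0.23/0.10) = 0.27638
  0.04·log₂(0.04/0.13) = -0.06802
  0.09·log₂(0.09/0.44) = -0.20606
  0.19·log₂(0.19/0.11) = 0.14981
D(P‖Q) = 0.6167 bits.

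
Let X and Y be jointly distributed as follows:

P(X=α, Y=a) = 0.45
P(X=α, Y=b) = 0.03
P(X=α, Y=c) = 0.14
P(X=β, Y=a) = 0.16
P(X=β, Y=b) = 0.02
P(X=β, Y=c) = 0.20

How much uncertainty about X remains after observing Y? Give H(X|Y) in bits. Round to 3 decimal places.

Chain rule: H(X|Y) = H(X,Y) − H(Y).
Marginals: p(X) = (0.6200, 0.3800), p(Y) = (0.6100, 0.0500, 0.3400).
H(X,Y) = 2.0676 bits; H(Y) = 1.1803 bits.
H(X|Y) = 2.0676 − 1.1803 = 0.887 bits.

0.887 bits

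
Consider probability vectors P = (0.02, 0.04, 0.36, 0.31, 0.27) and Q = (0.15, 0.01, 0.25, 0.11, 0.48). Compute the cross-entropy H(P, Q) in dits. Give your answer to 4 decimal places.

H(P,Q) = −Σ p·log₁₀ q.
  −0.02·log₁₀(0.15) = 0.01648
  −0.04·log₁₀(0.01) = 0.08000
  −0.36·log₁₀(0.25) = 0.21674
  −0.31·log₁₀(0.11) = 0.29717
  −0.27·log₁₀(0.48) = 0.08606
H(P,Q) = 0.6965 dits.

0.6965 dits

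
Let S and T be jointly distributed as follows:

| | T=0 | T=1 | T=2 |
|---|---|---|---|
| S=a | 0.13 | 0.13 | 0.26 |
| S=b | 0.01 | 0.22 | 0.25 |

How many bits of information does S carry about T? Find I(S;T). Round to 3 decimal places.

Marginals: p(S) = (0.5200, 0.4800), p(T) = (0.1400, 0.3500, 0.5100).
I(S;T) = Σ p(x,y)·log₂[p(x,y)/(p(x)p(y))].
  (a,0): 0.13·log₂(1.7857) = 0.1087
  (a,1): 0.13·log₂(0.7143) = -0.0631
  (a,2): 0.26·log₂(0.9804) = -0.0074
  (b,0): 0.01·log₂(0.1488) = -0.0275
  (b,1): 0.22·log₂(1.3095) = 0.0856
  (b,2): 0.25·log₂(1.0212) = 0.0076
Sum = 0.104 bits.

0.104 bits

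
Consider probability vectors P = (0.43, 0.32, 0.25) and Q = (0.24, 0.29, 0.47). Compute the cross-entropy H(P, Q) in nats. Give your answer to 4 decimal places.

H(P,Q) = −Σ p·ln q.
  −0.43·ln(0.24) = 0.61366
  −0.32·ln(0.29) = 0.39612
  −0.25·ln(0.47) = 0.18876
H(P,Q) = 1.1985 nats.

1.1985 nats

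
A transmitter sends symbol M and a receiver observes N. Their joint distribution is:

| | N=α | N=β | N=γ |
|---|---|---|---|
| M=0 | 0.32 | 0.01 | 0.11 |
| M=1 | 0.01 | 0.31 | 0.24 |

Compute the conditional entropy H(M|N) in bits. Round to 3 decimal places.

0.443 bits

Chain rule: H(M|N) = H(M,N) − H(N).
Marginals: p(M) = (0.4400, 0.5600), p(N) = (0.3300, 0.3200, 0.3500).
H(M,N) = 2.0271 bits; H(N) = 1.5840 bits.
H(M|N) = 2.0271 − 1.5840 = 0.443 bits.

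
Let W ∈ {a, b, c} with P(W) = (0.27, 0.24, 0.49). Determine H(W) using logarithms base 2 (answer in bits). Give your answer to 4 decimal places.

1.5084 bits

H(W) = −Σ p·log₂ p.
  −(0.27)·log₂(0.27) = 0.51002
  −(0.24)·log₂(0.24) = 0.49413
  −(0.49)·log₂(0.49) = 0.50428
Sum: 0.51002 + 0.49413 + 0.50428 = 1.5084 bits.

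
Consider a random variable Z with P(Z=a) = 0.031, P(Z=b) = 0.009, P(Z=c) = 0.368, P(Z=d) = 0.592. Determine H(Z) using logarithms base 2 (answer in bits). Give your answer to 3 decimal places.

1.195 bits

H(Z) = −Σ p·log₂ p.
  −(0.031)·log₂(0.031) = 0.1554
  −(0.009)·log₂(0.009) = 0.0612
  −(0.368)·log₂(0.368) = 0.5307
  −(0.592)·log₂(0.592) = 0.4477
Sum: 0.1554 + 0.0612 + 0.5307 + 0.4477 = 1.195 bits.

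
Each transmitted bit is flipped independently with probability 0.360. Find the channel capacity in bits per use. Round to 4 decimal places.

0.0573 bits

Binary symmetric channel: C = 1 − h₂(ε) where h₂ is the binary entropy function.
h₂(0.360) = −0.360·log₂0.360 − 0.640·log₂0.640 = 0.9427.
C = 1 − 0.9427 = 0.0573 bits per channel use.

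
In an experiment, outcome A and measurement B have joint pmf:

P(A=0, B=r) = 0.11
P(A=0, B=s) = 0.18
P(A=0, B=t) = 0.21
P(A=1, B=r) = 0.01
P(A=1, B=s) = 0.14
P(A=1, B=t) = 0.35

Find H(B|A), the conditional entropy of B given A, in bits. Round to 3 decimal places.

Marginals: p(A) = (0.5000, 0.5000), p(B) = (0.1200, 0.3200, 0.5600).
H(B|A) = Σ p(A) · H(B|A=·).
  A=0: p=0.5000, H(B|A=0) = 1.5368
  A=1: p=0.5000, H(B|A=1) = 0.9873
Weighted sum = 1.262 bits.

1.262 bits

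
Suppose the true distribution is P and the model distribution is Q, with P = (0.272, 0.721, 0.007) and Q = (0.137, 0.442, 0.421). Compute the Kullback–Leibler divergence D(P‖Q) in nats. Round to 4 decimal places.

0.5107 nats

D(P‖Q) = Σ p·ln(p/q).
  0.272·ln(0.272/0.137) = 0.18654
  0.721·ln(0.721/0.442) = 0.35281
  0.007·ln(0.007/0.421) = -0.02868
D(P‖Q) = 0.5107 nats.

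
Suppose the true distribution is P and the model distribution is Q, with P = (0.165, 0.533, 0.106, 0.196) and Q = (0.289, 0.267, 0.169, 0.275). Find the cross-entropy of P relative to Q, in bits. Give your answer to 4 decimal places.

1.9478 bits

H(P,Q) = −Σ p·log₂ q.
  −0.165·log₂(0.289) = 0.29549
  −0.533·log₂(0.267) = 1.01541
  −0.106·log₂(0.169) = 0.27188
  −0.196·log₂(0.275) = 0.36505
H(P,Q) = 1.9478 bits.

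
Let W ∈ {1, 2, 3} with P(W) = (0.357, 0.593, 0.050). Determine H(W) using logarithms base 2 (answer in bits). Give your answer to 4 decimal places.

1.1937 bits

H(W) = −Σ p·log₂ p.
  −(0.357)·log₂(0.357) = 0.53050
  −(0.593)·log₂(0.593) = 0.44706
  −(0.050)·log₂(0.050) = 0.21610
Sum: 0.53050 + 0.44706 + 0.21610 = 1.1937 bits.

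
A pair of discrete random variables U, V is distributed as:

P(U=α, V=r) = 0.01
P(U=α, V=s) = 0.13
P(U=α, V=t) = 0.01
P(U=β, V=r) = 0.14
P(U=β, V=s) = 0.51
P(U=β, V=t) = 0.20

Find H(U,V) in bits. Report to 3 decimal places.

1.872 bits

H(U,V) = −Σ p(x,y)·log₂ p(x,y) over all 6 cells.
  cell (α,r): −0.01·log₂0.01 = 0.0664
  cell (α,s): −0.13·log₂0.13 = 0.3826
  cell (α,t): −0.01·log₂0.01 = 0.0664
  cell (β,r): −0.14·log₂0.14 = 0.3971
  cell (β,s): −0.51·log₂0.51 = 0.4954
  cell (β,t): −0.20·log₂0.20 = 0.4644
Sum = 1.872 bits.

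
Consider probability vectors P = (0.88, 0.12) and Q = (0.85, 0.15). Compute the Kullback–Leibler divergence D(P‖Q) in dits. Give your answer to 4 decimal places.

D(P‖Q) = Σ p·log₁₀(p/q).
  0.88·log₁₀(0.88/0.85) = 0.01326
  0.12·log₁₀(0.12/0.15) = -0.01163
D(P‖Q) = 0.0016 dits.

0.0016 dits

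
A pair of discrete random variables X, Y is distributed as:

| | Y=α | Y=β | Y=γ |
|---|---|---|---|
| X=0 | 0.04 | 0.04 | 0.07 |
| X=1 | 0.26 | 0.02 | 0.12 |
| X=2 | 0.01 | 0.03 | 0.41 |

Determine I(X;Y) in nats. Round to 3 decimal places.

0.253 nats

Marginals: p(X) = (0.1500, 0.4000, 0.4500), p(Y) = (0.3100, 0.0900, 0.6000).
I(X;Y) = Σ p(x,y)·ln[p(x,y)/(p(x)p(y))].
  (0,α): 0.04·ln(0.8602) = -0.0060
  (0,β): 0.04·ln(2.9630) = 0.0434
  (0,γ): 0.07·ln(0.7778) = -0.0176
  (1,α): 0.26·ln(2.0968) = 0.1925
  (1,β): 0.02·ln(0.5556) = -0.0118
  (1,γ): 0.12·ln(0.5000) = -0.0832
  (2,α): 0.01·ln(0.0717) = -0.0264
  (2,β): 0.03·ln(0.7407) = -0.0090
  (2,γ): 0.41·ln(1.5185) = 0.1713
Sum = 0.253 nats.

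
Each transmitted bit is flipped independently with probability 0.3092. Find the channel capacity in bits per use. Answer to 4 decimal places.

Binary symmetric channel: C = 1 − h₂(ε) where h₂ is the binary entropy function.
h₂(0.3092) = −0.3092·log₂0.3092 − 0.6908·log₂0.6908 = 0.8922.
C = 1 − 0.8922 = 0.1078 bits per channel use.

0.1078 bits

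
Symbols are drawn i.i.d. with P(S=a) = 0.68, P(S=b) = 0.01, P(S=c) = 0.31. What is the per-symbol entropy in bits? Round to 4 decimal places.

H(S) = −Σ p·log₂ p.
  −(0.68)·log₂(0.68) = 0.37835
  −(0.01)·log₂(0.01) = 0.06644
  −(0.31)·log₂(0.31) = 0.52379
Sum: 0.37835 + 0.06644 + 0.52379 = 0.9686 bits.

0.9686 bits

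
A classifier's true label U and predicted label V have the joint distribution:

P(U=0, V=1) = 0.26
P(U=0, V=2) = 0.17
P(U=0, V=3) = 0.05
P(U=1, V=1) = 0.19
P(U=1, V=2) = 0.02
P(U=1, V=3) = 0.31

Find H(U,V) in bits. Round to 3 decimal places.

2.248 bits

H(U,V) = −Σ p(x,y)·log₂ p(x,y) over all 6 cells.
  cell (0,1): −0.26·log₂0.26 = 0.5053
  cell (0,2): −0.17·log₂0.17 = 0.4346
  cell (0,3): −0.05·log₂0.05 = 0.2161
  cell (1,1): −0.19·log₂0.19 = 0.4552
  cell (1,2): −0.02·log₂0.02 = 0.1129
  cell (1,3): −0.31·log₂0.31 = 0.5238
Sum = 2.248 bits.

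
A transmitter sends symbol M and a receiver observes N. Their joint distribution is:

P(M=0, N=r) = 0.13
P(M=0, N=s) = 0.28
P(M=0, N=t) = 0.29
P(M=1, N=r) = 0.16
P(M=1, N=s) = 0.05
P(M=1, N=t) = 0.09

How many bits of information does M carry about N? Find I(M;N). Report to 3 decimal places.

0.091 bits

Marginals: p(M) = (0.7000, 0.3000), p(N) = (0.2900, 0.3300, 0.3800).
I(M;N) = H(M) + H(N) − H(M,N).
H(M) = 0.8813, H(N) = 1.5762, H(M,N) = 2.3665.
I(M;N) = 0.8813 + 1.5762 − 2.3665 = 0.091 bits.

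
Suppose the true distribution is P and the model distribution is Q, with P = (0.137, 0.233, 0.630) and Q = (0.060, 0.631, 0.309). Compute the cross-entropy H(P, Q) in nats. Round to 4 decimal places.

1.2326 nats

H(P,Q) = −Σ p·ln q.
  −0.137·ln(0.060) = 0.38544
  −0.233·ln(0.631) = 0.10728
  −0.630·ln(0.309) = 0.73988
H(P,Q) = 1.2326 nats.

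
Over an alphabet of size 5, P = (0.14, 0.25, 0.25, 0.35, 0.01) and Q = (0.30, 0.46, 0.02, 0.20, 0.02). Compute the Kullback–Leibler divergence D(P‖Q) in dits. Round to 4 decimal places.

0.2437 dits

D(P‖Q) = Σ p·log₁₀(p/q).
  0.14·log₁₀(0.14/0.30) = -0.04634
  0.25·log₁₀(0.25/0.46) = -0.06620
  0.25·log₁₀(0.25/0.02) = 0.27423
  0.35·log₁₀(0.35/0.20) = 0.08506
  0.01·log₁₀(0.01/0.02) = -0.00301
D(P‖Q) = 0.2437 dits.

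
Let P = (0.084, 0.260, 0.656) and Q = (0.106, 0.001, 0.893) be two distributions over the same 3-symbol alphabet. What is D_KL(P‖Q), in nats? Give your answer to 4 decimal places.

1.2239 nats

D(P‖Q) = Σ p·ln(p/q).
  0.084·ln(0.084/0.106) = -0.01954
  0.260·ln(0.260/0.001) = 1.44578
  0.656·ln(0.656/0.893) = -0.20233
D(P‖Q) = 1.2239 nats.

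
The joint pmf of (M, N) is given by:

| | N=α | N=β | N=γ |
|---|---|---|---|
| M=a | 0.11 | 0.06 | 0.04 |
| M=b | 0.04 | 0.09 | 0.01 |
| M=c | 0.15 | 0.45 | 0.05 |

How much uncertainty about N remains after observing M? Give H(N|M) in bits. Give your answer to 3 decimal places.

Marginals: p(M) = (0.2100, 0.1400, 0.6500), p(N) = (0.3000, 0.6000, 0.1000).
H(N|M) = Σ p(M) · H(N|M=·).
  M=a: p=0.2100, H(N|M=a) = 1.4607
  M=b: p=0.1400, H(N|M=b) = 1.1981
  M=c: p=0.6500, H(N|M=c) = 1.1401
Weighted sum = 1.216 bits.

1.216 bits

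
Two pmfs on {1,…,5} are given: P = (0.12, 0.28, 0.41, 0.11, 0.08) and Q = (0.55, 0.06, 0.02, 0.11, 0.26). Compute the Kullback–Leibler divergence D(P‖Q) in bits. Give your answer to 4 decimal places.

2.0093 bits

D(P‖Q) = Σ p·log₂(p/q).
  0.12·log₂(0.12/0.55) = -0.26357
  0.28·log₂(0.28/0.06) = 0.62227
  0.41·log₂(0.41/0.02) = 1.78660
  0.11·log₂(0.11/0.11) = 0.00000
  0.08·log₂(0.08/0.26) = -0.13604
D(P‖Q) = 2.0093 bits.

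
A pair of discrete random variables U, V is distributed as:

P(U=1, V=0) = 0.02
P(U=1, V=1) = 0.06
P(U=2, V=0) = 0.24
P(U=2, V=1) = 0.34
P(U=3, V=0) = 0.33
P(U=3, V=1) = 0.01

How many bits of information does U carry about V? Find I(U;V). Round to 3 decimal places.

0.279 bits

Marginals: p(U) = (0.0800, 0.5800, 0.3400), p(V) = (0.5900, 0.4100).
I(U;V) = H(U) + H(V) − H(U,V).
H(U) = 1.2765, H(V) = 0.9765, H(U,V) = 1.9740.
I(U;V) = 1.2765 + 0.9765 − 1.9740 = 0.279 bits.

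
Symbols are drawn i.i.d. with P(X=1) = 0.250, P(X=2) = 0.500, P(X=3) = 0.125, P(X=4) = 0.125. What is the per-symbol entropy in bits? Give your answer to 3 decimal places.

1.750 bits

H(X) = −Σ p·log₂ p.
  −(0.250)·log₂(0.250) = 0.5000
  −(0.500)·log₂(0.500) = 0.5000
  −(0.125)·log₂(0.125) = 0.3750
  −(0.125)·log₂(0.125) = 0.3750
Sum: 0.5000 + 0.5000 + 0.3750 + 0.3750 = 1.750 bits.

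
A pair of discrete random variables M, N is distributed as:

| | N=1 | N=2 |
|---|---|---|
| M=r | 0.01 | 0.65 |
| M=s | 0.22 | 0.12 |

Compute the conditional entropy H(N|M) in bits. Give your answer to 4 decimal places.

Chain rule: H(N|M) = H(M,N) − H(M).
Marginals: p(M) = (0.6600, 0.3400), p(N) = (0.2300, 0.7700).
H(M,N) = 1.3180 bits; H(M) = 0.9248 bits.
H(N|M) = 1.3180 − 0.9248 = 0.3932 bits.

0.3932 bits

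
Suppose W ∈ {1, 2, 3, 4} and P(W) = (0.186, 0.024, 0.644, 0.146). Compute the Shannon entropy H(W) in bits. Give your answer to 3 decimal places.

1.395 bits

H(W) = −Σ p·log₂ p.
  −(0.186)·log₂(0.186) = 0.4514
  −(0.024)·log₂(0.024) = 0.1291
  −(0.644)·log₂(0.644) = 0.4089
  −(0.146)·log₂(0.146) = 0.4053
Sum: 0.4514 + 0.1291 + 0.4089 + 0.4053 = 1.395 bits.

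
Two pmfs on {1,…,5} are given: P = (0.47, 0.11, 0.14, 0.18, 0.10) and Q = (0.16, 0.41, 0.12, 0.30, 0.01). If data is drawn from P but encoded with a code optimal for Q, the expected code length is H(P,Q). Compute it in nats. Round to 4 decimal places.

1.9335 nats

H(P,Q) = −Σ p·ln q.
  −0.47·ln(0.16) = 0.86131
  −0.11·ln(0.41) = 0.09808
  −0.14·ln(0.12) = 0.29684
  −0.18·ln(0.30) = 0.21672
  −0.10·ln(0.01) = 0.46052
H(P,Q) = 1.9335 nats.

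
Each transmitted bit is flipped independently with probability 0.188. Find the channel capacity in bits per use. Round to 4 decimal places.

0.3027 bits

Binary symmetric channel: C = 1 − h₂(ε) where h₂ is the binary entropy function.
h₂(0.188) = −0.188·log₂0.188 − 0.812·log₂0.812 = 0.6973.
C = 1 − 0.6973 = 0.3027 bits per channel use.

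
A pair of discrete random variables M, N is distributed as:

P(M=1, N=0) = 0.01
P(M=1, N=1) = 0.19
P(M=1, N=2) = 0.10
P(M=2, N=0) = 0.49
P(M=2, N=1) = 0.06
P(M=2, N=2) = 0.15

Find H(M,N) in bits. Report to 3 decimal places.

2.012 bits

H(M,N) = −Σ p(x,y)·log₂ p(x,y) over all 6 cells.
  cell (1,0): −0.01·log₂0.01 = 0.0664
  cell (1,1): −0.19·log₂0.19 = 0.4552
  cell (1,2): −0.10·log₂0.10 = 0.3322
  cell (2,0): −0.49·log₂0.49 = 0.5043
  cell (2,1): −0.06·log₂0.06 = 0.2435
  cell (2,2): −0.15·log₂0.15 = 0.4105
Sum = 2.012 bits.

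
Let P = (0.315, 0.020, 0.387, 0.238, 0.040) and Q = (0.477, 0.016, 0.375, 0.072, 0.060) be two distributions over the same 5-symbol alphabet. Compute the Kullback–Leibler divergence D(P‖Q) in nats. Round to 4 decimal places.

0.1543 nats

D(P‖Q) = Σ p·ln(p/q).
  0.315·ln(0.315/0.477) = -0.13071
  0.020·ln(0.020/0.016) = 0.00446
  0.387·ln(0.387/0.375) = 0.01219
  0.238·ln(0.238/0.072) = 0.28455
  0.040·ln(0.040/0.060) = -0.01622
D(P‖Q) = 0.1543 nats.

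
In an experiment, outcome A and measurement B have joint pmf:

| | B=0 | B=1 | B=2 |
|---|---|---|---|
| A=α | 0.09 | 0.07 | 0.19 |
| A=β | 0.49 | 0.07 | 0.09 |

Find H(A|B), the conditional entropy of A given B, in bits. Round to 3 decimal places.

0.755 bits

Marginals: p(A) = (0.3500, 0.6500), p(B) = (0.5800, 0.1400, 0.2800).
H(A|B) = Σ p(B) · H(A|B=·).
  B=0: p=0.5800, H(A|B=0) = 0.6226
  B=1: p=0.1400, H(A|B=1) = 1.0000
  B=2: p=0.2800, H(A|B=2) = 0.9059
Weighted sum = 0.755 bits.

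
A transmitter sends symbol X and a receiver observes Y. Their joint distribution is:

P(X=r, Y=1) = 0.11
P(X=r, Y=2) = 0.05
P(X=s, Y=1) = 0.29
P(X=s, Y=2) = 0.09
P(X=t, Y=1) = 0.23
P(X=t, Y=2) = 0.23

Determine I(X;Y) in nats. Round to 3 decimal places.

Marginals: p(X) = (0.1600, 0.3800, 0.4600), p(Y) = (0.6300, 0.3700).
I(X;Y) = H(X) + H(Y) − H(X,Y).
H(X) = 1.0181, H(Y) = 0.6590, H(X,Y) = 1.6443.
I(X;Y) = 1.0181 + 0.6590 − 1.6443 = 0.033 nats.

0.033 nats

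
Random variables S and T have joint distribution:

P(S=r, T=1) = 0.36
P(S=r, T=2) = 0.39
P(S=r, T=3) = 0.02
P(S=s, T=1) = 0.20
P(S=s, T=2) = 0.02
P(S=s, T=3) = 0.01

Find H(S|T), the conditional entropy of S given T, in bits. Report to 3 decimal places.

0.669 bits

Chain rule: H(S|T) = H(S,T) − H(T).
Marginals: p(S) = (0.7700, 0.2300), p(T) = (0.5600, 0.4100, 0.0300).
H(S,T) = 1.8170 bits; H(T) = 1.1476 bits.
H(S|T) = 1.8170 − 1.1476 = 0.669 bits.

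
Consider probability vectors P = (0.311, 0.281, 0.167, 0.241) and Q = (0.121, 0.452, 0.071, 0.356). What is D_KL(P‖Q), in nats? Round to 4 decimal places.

D(P‖Q) = Σ p·ln(p/q).
  0.311·ln(0.311/0.121) = 0.29358
  0.281·ln(0.281/0.452) = -0.13357
  0.167·ln(0.167/0.071) = 0.14284
  0.241·ln(0.241/0.356) = -0.09402
D(P‖Q) = 0.2088 nats.

0.2088 nats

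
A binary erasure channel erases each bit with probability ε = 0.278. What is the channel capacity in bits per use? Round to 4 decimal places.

Binary erasure channel: capacity C = 1 − ε.
C = 1 − 0.278 = 0.7220 bits per channel use.

0.7220 bits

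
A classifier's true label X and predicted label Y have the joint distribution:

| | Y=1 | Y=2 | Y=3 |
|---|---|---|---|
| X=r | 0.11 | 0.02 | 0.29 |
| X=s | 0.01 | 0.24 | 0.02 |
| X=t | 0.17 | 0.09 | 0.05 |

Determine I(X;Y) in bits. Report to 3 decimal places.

0.520 bits

Marginals: p(X) = (0.4200, 0.2700, 0.3100), p(Y) = (0.2900, 0.3500, 0.3600).
I(X;Y) = H(X) + H(Y) − H(X,Y).
H(X) = 1.5595, H(Y) = 1.5786, H(X,Y) = 2.6179.
I(X;Y) = 1.5595 + 1.5786 − 2.6179 = 0.520 bits.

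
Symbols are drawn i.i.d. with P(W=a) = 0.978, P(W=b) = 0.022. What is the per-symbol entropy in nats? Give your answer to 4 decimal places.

H(W) = −Σ p·ln p.
  −(0.978)·ln(0.978) = 0.02176
  −(0.022)·ln(0.022) = 0.08397
Sum: 0.02176 + 0.08397 = 0.1057 nats.

0.1057 nats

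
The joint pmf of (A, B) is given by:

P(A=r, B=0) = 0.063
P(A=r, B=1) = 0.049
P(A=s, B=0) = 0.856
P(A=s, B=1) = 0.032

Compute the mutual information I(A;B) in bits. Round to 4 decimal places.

Marginals: p(A) = (0.1120, 0.8880), p(B) = (0.9190, 0.0810).
I(A;B) = Σ p(x,y)·log₂[p(x,y)/(p(x)p(y))].
  (r,0): 0.063·log₂(0.6121) = -0.04462
  (r,1): 0.049·log₂(5.4012) = 0.11923
  (s,0): 0.856·log₂(1.0489) = 0.05899
  (s,1): 0.032·log₂(0.4449) = -0.03739
Sum = 0.0962 bits.

0.0962 bits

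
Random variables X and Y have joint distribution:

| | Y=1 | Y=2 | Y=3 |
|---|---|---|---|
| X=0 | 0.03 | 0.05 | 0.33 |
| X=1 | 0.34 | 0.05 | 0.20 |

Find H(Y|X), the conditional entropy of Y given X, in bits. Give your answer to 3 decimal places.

1.129 bits

Chain rule: H(Y|X) = H(X,Y) − H(X).
Marginals: p(X) = (0.4100, 0.5900), p(Y) = (0.3700, 0.1000, 0.5300).
H(X,Y) = 2.1053 bits; H(X) = 0.9765 bits.
H(Y|X) = 2.1053 − 0.9765 = 1.129 bits.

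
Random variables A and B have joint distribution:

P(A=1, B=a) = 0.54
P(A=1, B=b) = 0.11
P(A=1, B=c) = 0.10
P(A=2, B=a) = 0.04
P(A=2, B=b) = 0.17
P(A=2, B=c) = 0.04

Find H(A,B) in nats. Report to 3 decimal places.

H(A,B) = −Σ p(x,y)·ln p(x,y) over all 6 cells.
  cell (1,a): −0.54·ln0.54 = 0.3327
  cell (1,b): −0.11·ln0.11 = 0.2428
  cell (1,c): −0.10·ln0.10 = 0.2303
  cell (2,a): −0.04·ln0.04 = 0.1288
  cell (2,b): −0.17·ln0.17 = 0.3012
  cell (2,c): −0.04·ln0.04 = 0.1288
Sum = 1.365 nats.

1.365 nats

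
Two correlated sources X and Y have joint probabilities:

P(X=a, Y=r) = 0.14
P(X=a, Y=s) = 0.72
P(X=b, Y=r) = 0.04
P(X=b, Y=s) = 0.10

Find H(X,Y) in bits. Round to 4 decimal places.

1.2563 bits

H(X,Y) = −Σ p(x,y)·log₂ p(x,y) over all 4 cells.
  cell (a,r): −0.14·log₂0.14 = 0.39711
  cell (a,s): −0.72·log₂0.72 = 0.34123
  cell (b,r): −0.04·log₂0.04 = 0.18575
  cell (b,s): −0.10·log₂0.10 = 0.33219
Sum = 1.2563 bits.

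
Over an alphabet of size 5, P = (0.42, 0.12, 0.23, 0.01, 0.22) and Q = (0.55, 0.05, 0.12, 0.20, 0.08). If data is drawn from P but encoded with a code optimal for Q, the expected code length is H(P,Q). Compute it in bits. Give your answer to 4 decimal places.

2.4093 bits

H(P,Q) = −Σ p·log₂ q.
  −0.42·log₂(0.55) = 0.36225
  −0.12·log₂(0.05) = 0.51863
  −0.23·log₂(0.12) = 0.70355
  −0.01·log₂(0.20) = 0.02322
  −0.22·log₂(0.08) = 0.80165
H(P,Q) = 2.4093 bits.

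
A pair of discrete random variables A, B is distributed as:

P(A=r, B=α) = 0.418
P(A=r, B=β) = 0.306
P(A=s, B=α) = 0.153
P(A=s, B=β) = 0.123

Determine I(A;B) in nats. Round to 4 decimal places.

Marginals: p(A) = (0.7240, 0.2760), p(B) = (0.5710, 0.4290).
I(A;B) = Σ p(x,y)·ln[p(x,y)/(p(x)p(y))].
  (r,α): 0.418·ln(1.0111) = 0.00462
  (r,β): 0.306·ln(0.9852) = -0.00456
  (s,α): 0.153·ln(0.9708) = -0.00453
  (s,β): 0.123·ln(1.0388) = 0.00468
Sum = 0.0002 nats.

0.0002 nats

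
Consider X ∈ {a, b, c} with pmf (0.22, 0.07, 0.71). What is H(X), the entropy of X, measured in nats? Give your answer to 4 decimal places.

0.7624 nats

H(X) = −Σ p·ln p.
  −(0.22)·ln(0.22) = 0.33311
  −(0.07)·ln(0.07) = 0.18615
  −(0.71)·ln(0.71) = 0.24317
Sum: 0.33311 + 0.18615 + 0.24317 = 0.7624 nats.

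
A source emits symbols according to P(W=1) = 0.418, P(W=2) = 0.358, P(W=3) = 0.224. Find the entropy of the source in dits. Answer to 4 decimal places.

H(W) = −Σ p·log₁₀ p.
  −(0.418)·log₁₀(0.418) = 0.15835
  −(0.358)·log₁₀(0.358) = 0.15971
  −(0.224)·log₁₀(0.224) = 0.14554
Sum: 0.15835 + 0.15971 + 0.14554 = 0.4636 dits.

0.4636 dits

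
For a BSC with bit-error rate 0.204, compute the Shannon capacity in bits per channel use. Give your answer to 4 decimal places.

0.2701 bits

Binary symmetric channel: C = 1 − h₂(ε) where h₂ is the binary entropy function.
h₂(0.204) = −0.204·log₂0.204 − 0.796·log₂0.796 = 0.7299.
C = 1 − 0.7299 = 0.2701 bits per channel use.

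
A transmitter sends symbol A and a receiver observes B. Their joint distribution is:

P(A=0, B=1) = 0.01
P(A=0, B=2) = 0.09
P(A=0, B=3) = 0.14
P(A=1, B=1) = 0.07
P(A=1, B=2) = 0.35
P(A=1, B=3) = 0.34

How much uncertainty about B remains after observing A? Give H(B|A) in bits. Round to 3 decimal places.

Marginals: p(A) = (0.2400, 0.7600), p(B) = (0.0800, 0.4400, 0.4800).
H(B|A) = Σ p(A) · H(B|A=·).
  A=0: p=0.2400, H(B|A=0) = 1.1753
  A=1: p=0.7600, H(B|A=1) = 1.3512
Weighted sum = 1.309 bits.

1.309 bits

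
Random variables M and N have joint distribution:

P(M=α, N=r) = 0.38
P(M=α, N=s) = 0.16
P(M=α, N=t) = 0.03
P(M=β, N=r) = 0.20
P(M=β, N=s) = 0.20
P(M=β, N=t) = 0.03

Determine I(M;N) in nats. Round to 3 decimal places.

0.021 nats

Marginals: p(M) = (0.5700, 0.4300), p(N) = (0.5800, 0.3600, 0.0600).
I(M;N) = H(M) + H(N) − H(M,N).
H(M) = 0.6833, H(N) = 0.8525, H(M,N) = 1.5151.
I(M;N) = 0.6833 + 0.8525 − 1.5151 = 0.021 nats.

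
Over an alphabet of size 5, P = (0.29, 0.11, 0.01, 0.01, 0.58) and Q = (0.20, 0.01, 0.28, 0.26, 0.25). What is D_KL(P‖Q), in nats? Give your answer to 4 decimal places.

D(P‖Q) = Σ p·ln(p/q).
  0.29·ln(0.29/0.20) = 0.10775
  0.11·ln(0.11/0.01) = 0.26377
  0.01·ln(0.01/0.28) = -0.03332
  0.01·ln(0.01/0.26) = -0.03258
  0.58·ln(0.58/0.25) = 0.48811
D(P‖Q) = 0.7937 nats.

0.7937 nats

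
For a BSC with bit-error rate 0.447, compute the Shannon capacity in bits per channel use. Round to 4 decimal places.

0.0081 bits

Binary symmetric channel: C = 1 − h₂(ε) where h₂ is the binary entropy function.
h₂(0.447) = −0.447·log₂0.447 − 0.553·log₂0.553 = 0.9919.
C = 1 − 0.9919 = 0.0081 bits per channel use.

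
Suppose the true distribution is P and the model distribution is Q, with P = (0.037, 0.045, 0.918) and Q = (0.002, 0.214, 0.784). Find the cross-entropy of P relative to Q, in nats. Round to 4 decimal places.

0.5227 nats

H(P,Q) = −Σ p·ln q.
  −0.037·ln(0.002) = 0.22994
  −0.045·ln(0.214) = 0.06938
  −0.918·ln(0.784) = 0.22339
H(P,Q) = 0.5227 nats.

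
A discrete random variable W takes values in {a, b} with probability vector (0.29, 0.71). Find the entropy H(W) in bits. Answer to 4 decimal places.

0.8687 bits

H(W) = −Σ p·log₂ p.
  −(0.29)·log₂(0.29) = 0.51790
  −(0.71)·log₂(0.71) = 0.35082
Sum: 0.51790 + 0.35082 = 0.8687 bits.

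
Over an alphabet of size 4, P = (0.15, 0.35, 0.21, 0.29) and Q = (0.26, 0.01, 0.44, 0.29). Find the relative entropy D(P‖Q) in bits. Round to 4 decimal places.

D(P‖Q) = Σ p·log₂(p/q).
  0.15·log₂(0.15/0.26) = -0.11903
  0.35·log₂(0.35/0.01) = 1.79525
  0.21·log₂(0.21/0.44) = -0.22409
  0.29·log₂(0.29/0.29) = 0.00000
D(P‖Q) = 1.4521 bits.

1.4521 bits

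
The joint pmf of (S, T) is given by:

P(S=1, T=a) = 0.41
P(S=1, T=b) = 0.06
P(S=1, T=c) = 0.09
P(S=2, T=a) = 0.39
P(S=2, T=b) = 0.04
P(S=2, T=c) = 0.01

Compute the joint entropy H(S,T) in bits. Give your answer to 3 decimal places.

1.866 bits

H(S,T) = −Σ p(x,y)·log₂ p(x,y) over all 6 cells.
  cell (1,a): −0.41·log₂0.41 = 0.5274
  cell (1,b): −0.06·log₂0.06 = 0.2435
  cell (1,c): −0.09·log₂0.09 = 0.3127
  cell (2,a): −0.39·log₂0.39 = 0.5298
  cell (2,b): −0.04·log₂0.04 = 0.1858
  cell (2,c): −0.01·log₂0.01 = 0.0664
Sum = 1.866 bits.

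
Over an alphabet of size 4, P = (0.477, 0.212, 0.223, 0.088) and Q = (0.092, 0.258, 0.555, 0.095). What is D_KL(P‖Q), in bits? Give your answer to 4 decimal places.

D(P‖Q) = Σ p·log₂(p/q).
  0.477·log₂(0.477/0.092) = 1.13253
  0.212·log₂(0.212/0.258) = -0.06006
  0.223·log₂(0.223/0.555) = -0.29334
  0.088·log₂(0.088/0.095) = -0.00972
D(P‖Q) = 0.7694 bits.

0.7694 bits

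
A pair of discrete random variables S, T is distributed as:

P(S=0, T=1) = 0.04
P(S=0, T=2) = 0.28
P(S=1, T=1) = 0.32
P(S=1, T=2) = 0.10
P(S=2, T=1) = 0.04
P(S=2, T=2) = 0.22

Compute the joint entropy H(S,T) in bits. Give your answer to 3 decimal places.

H(S,T) = −Σ p(x,y)·log₂ p(x,y) over all 6 cells.
  cell (0,1): −0.04·log₂0.04 = 0.1858
  cell (0,2): −0.28·log₂0.28 = 0.5142
  cell (1,1): −0.32·log₂0.32 = 0.5260
  cell (1,2): −0.10·log₂0.10 = 0.3322
  cell (2,1): −0.04·log₂0.04 = 0.1858
  cell (2,2): −0.22·log₂0.22 = 0.4806
Sum = 2.225 bits.

2.225 bits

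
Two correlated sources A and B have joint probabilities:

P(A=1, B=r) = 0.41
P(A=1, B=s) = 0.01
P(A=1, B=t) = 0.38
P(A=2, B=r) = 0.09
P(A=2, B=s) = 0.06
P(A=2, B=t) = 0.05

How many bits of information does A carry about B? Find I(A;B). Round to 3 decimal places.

0.117 bits

Marginals: p(A) = (0.8000, 0.2000), p(B) = (0.5000, 0.0700, 0.4300).
I(A;B) = H(A) + H(B) − H(A,B).
H(A) = 0.7219, H(B) = 1.2921, H(A,B) = 1.8966.
I(A;B) = 0.7219 + 1.2921 − 1.8966 = 0.117 bits.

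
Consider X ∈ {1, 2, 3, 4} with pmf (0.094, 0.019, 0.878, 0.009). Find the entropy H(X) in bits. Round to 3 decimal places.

0.655 bits

H(X) = −Σ p·log₂ p.
  −(0.094)·log₂(0.094) = 0.3207
  −(0.019)·log₂(0.019) = 0.1086
  −(0.878)·log₂(0.878) = 0.1648
  −(0.009)·log₂(0.009) = 0.0612
Sum: 0.3207 + 0.1086 + 0.1648 + 0.0612 = 0.655 bits.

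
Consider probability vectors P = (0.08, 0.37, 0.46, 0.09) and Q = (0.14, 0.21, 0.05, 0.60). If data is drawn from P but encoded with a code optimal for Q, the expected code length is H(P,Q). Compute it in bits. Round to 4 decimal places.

3.1144 bits

H(P,Q) = −Σ p·log₂ q.
  −0.08·log₂(0.14) = 0.22692
  −0.37·log₂(0.21) = 0.83307
  −0.46·log₂(0.05) = 1.98809
  −0.09·log₂(0.60) = 0.06633
H(P,Q) = 3.1144 bits.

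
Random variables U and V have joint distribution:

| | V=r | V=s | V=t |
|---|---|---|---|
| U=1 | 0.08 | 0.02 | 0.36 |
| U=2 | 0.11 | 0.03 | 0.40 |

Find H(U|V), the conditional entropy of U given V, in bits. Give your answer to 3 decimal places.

0.994 bits

Marginals: p(U) = (0.4600, 0.5400), p(V) = (0.1900, 0.0500, 0.7600).
H(U|V) = Σ p(V) · H(U|V=·).
  V=r: p=0.1900, H(U|V=r) = 0.9819
  V=s: p=0.0500, H(U|V=s) = 0.9710
  V=t: p=0.7600, H(U|V=t) = 0.9980
Weighted sum = 0.994 bits.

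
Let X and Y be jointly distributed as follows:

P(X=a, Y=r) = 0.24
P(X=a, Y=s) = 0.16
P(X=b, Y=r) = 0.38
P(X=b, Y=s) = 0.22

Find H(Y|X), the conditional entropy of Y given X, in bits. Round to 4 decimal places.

0.9572 bits

Chain rule: H(Y|X) = H(X,Y) − H(X).
Marginals: p(X) = (0.4000, 0.6000), p(Y) = (0.6200, 0.3800).
H(X,Y) = 1.9282 bits; H(X) = 0.9710 bits.
H(Y|X) = 1.9282 − 0.9710 = 0.9572 bits.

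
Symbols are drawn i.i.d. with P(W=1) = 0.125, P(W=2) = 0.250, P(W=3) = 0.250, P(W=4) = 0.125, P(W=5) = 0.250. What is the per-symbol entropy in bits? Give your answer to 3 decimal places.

H(W) = −Σ p·log₂ p.
  −(0.125)·log₂(0.125) = 0.3750
  −(0.250)·log₂(0.250) = 0.5000
  −(0.250)·log₂(0.250) = 0.5000
  −(0.125)·log₂(0.125) = 0.3750
  −(0.250)·log₂(0.250) = 0.5000
Sum: 0.3750 + 0.5000 + 0.5000 + 0.3750 + 0.5000 = 2.250 bits.

2.250 bits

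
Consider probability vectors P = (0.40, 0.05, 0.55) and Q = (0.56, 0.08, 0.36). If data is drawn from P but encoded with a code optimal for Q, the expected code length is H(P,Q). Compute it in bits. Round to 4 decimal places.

H(P,Q) = −Σ p·log₂ q.
  −0.40·log₂(0.56) = 0.33460
  −0.05·log₂(0.08) = 0.18219
  −0.55·log₂(0.36) = 0.81066
H(P,Q) = 1.3275 bits.

1.3275 bits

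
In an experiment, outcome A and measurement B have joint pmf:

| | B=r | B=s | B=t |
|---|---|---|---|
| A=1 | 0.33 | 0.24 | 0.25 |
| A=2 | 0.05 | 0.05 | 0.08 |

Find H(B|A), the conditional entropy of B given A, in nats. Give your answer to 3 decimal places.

Marginals: p(A) = (0.8200, 0.1800), p(B) = (0.3800, 0.2900, 0.3300).
H(B|A) = Σ p(A) · H(B|A=·).
  A=1: p=0.8200, H(B|A=1) = 1.0881
  A=2: p=0.1800, H(B|A=2) = 1.0720
Weighted sum = 1.085 nats.

1.085 nats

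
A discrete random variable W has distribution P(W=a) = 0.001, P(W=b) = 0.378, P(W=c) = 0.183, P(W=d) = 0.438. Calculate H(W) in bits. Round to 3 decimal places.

1.511 bits

H(W) = −Σ p·log₂ p.
  −(0.001)·log₂(0.001) = 0.0100
  −(0.378)·log₂(0.378) = 0.5305
  −(0.183)·log₂(0.183) = 0.4484
  −(0.438)·log₂(0.438) = 0.5217
Sum: 0.0100 + 0.5305 + 0.4484 + 0.5217 = 1.511 bits.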